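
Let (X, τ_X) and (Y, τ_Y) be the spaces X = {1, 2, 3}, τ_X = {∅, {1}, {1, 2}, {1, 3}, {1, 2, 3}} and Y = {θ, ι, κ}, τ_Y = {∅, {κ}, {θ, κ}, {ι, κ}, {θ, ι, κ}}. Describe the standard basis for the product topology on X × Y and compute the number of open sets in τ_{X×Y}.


Basis B = {∅ × ∅, {1} × {κ}, {1} × {θ, κ}, {1} × {ι, κ}, {1, 2} × {κ}, {1, 3} × {κ}, {1} × {θ, ι, κ}, {1, 2, 3} × {κ}, {1, 2} × {θ, κ}, {1, 3} × {θ, κ}, {1, 2} × {ι, κ}, {1, 3} × {ι, κ}, {1, 2} × {θ, ι, κ}, {1, 3} × {θ, ι, κ}, {1, 2, 3} × {θ, κ}, {1, 2, 3} × {ι, κ}, {1, 2, 3} × {θ, ι, κ}}; |τ_{X×Y}| = 48.

Enumerate products U × V with U ∈ τ_X, V ∈ τ_Y (deduplicated):
  ∅ × ∅ = {} (∅)
  {1} × {κ} = {(1,κ)}
  {1} × {θ, κ} = {(1,θ), (1,κ)}
  {1} × {ι, κ} = {(1,ι), (1,κ)}
  {1, 2} × {κ} = {(1,κ), (2,κ)}
  {1, 3} × {κ} = {(1,κ), (3,κ)}
  {1} × {θ, ι, κ} = {(1,θ), (1,ι), (1,κ)}
  {1, 2, 3} × {κ} = {(1,κ), (2,κ), (3,κ)}
  {1, 2} × {θ, κ} = {(1,θ), (1,κ), (2,θ), (2,κ)}
  {1, 3} × {θ, κ} = {(1,θ), (1,κ), (3,θ), (3,κ)}
  {1, 2} × {ι, κ} = {(1,ι), (1,κ), (2,ι), (2,κ)}
  {1, 3} × {ι, κ} = {(1,ι), (1,κ), (3,ι), (3,κ)}
  {1, 2} × {θ, ι, κ} = {(1,θ), (1,ι), (1,κ), (2,θ), (2,ι), (2,κ)}
  {1, 3} × {θ, ι, κ} = {(1,θ), (1,ι), (1,κ), (3,θ), (3,ι), (3,κ)}
  {1, 2, 3} × {θ, κ} = {(1,θ), (1,κ), (2,θ), (2,κ), (3,θ), (3,κ)}
  {1, 2, 3} × {ι, κ} = {(1,ι), (1,κ), (2,ι), (2,κ), (3,ι), (3,κ)}
  {1, 2, 3} × {θ, ι, κ} = {(1,θ), (1,ι), (1,κ), (2,θ), (2,ι), (2,κ), (3,θ), (3,ι), (3,κ)}
These 17 distinct sets form the basis B.
Close under arbitrary unions to get τ_{X×Y}; counting gives |τ_{X×Y}| = 48.


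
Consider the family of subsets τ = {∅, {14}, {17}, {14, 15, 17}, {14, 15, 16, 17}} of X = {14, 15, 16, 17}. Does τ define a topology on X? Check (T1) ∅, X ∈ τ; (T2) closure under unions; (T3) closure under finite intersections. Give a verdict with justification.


τ is NOT a topology on X.

Axiom (T1): ∅ ∈ τ? Yes; X ∈ τ? Yes.
Axiom (T2/T3): check pairwise unions and intersections of members of τ.
Counterexample for (T2): {14} ∪ {17} = {14, 17} ∉ τ. Therefore τ is NOT a topology.


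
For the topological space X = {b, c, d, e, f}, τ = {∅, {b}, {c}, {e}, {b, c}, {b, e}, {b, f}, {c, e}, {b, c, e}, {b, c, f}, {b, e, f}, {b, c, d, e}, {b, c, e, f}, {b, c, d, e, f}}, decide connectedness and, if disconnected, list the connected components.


(X, τ) is connected.

Find clopen sets (U ∈ τ with X ∖ U ∈ τ):
  U = ∅, X ∖ U = {b, c, d, e, f} — both open, so U is clopen.
  U = {b, c, d, e, f}, X ∖ U = ∅ — both open, so U is clopen.
Only trivial clopens (∅ and X) exist, so (X, τ) is connected.
Compute connected components by grouping points that agree on all clopens:
  component: {b, c, d, e, f}


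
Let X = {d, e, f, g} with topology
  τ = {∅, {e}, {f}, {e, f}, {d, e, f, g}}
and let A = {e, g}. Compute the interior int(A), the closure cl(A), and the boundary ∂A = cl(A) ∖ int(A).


int(A) = {e}, cl(A) = {d, e, g}, ∂A = {d, g}.

Closed sets in (X, τ) are complements of opens:
  closed(X, τ) = {∅, {d, g}, {d, e, g}, {d, f, g}, {d, e, f, g}}.
int(A) = ⋃ {U ∈ τ : U ⊆ A}. Opens contained in A: ∅, {e}.
Taking the union of these: int(A) = {e}.
cl(A) = ⋂ {C closed : A ⊆ C}. Closed sets containing A: {d, e, g}, {d, e, f, g}.
Intersecting these: cl(A) = {d, e, g}.
∂A = cl(A) ∖ int(A) = {d, e, g} ∖ {e} = {d, g}.


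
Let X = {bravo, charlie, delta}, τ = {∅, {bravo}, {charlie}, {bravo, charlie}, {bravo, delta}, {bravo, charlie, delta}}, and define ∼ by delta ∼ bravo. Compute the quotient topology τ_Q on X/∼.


X/∼ = {[bravo=delta], [charlie]}; |τ_Q| = 4.

Equivalence classes: [bravo=delta], [charlie].
Quotient map π: X → X/∼ sends bravo ↦ [bravo=delta], charlie ↦ [charlie], delta ↦ [bravo=delta].
For each subset V ⊆ X/∼, compute π^{-1}(V) ⊆ X and check whether π^{-1}(V) ∈ τ. V is open in τ_Q iff π^{-1}(V) ∈ τ.
  V = {}: π^{-1}(V) = ∅ ∈ τ ✓.
  V = {[bravo=delta]}: π^{-1}(V) = {bravo, delta} ∈ τ ✓.
  V = {[charlie]}: π^{-1}(V) = {charlie} ∈ τ ✓.
  V = {[bravo=delta], [charlie]}: π^{-1}(V) = {bravo, charlie, delta} ∈ τ ✓.
Open sets in the quotient: τ_Q = {{}, {[bravo=delta]}, {[charlie]}, {[bravo=delta], [charlie]}} (4 elements).


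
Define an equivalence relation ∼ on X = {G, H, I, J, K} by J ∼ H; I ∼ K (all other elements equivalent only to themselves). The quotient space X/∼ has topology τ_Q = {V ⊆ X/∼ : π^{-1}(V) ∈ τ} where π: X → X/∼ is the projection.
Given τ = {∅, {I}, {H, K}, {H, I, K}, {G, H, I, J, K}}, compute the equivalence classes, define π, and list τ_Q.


X/∼ = {[G], [H=J], [I=K]}; |τ_Q| = 2.

Equivalence classes: [G], [H=J], [I=K].
Quotient map π: X → X/∼ sends G ↦ [G], H ↦ [H=J], I ↦ [I=K], J ↦ [H=J], K ↦ [I=K].
For each subset V ⊆ X/∼, compute π^{-1}(V) ⊆ X and check whether π^{-1}(V) ∈ τ. V is open in τ_Q iff π^{-1}(V) ∈ τ.
  V = {}: π^{-1}(V) = ∅ ∈ τ ✓.
  V = {[G]}: π^{-1}(V) = {G} ∉ τ ✗.
  V = {[H=J]}: π^{-1}(V) = {H, J} ∉ τ ✗.
  V = {[G], [H=J]}: π^{-1}(V) = {G, H, J} ∉ τ ✗.
  V = {[I=K]}: π^{-1}(V) = {I, K} ∉ τ ✗.
  V = {[G], [I=K]}: π^{-1}(V) = {G, I, K} ∉ τ ✗.
  V = {[H=J], [I=K]}: π^{-1}(V) = {H, I, J, K} ∉ τ ✗.
  V = {[G], [H=J], [I=K]}: π^{-1}(V) = {G, H, I, J, K} ∈ τ ✓.
Open sets in the quotient: τ_Q = {{}, {[G], [H=J], [I=K]}} (2 elements).


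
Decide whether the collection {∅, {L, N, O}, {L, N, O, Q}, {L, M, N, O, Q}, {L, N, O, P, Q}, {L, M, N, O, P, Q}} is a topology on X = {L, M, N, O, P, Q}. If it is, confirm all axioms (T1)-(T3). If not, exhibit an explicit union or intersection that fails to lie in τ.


τ IS a topology on X.

Axiom (T1): ∅ ∈ τ? Yes; X ∈ τ? Yes.
Axiom (T2/T3): check pairwise unions and intersections of members of τ.
All pairwise intersections and unions checked — each lies in τ. Therefore τ satisfies (T1), (T2), (T3): it IS a topology on X.


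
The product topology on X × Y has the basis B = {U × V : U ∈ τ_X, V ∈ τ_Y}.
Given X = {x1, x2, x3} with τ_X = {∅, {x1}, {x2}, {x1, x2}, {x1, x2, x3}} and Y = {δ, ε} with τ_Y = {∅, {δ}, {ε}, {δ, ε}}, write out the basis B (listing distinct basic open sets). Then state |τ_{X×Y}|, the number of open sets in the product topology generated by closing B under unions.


Basis B = {∅ × ∅, {x1} × {δ}, {x1} × {ε}, {x2} × {δ}, {x2} × {ε}, {x1} × {δ, ε}, {x1, x2} × {δ}, {x1, x2} × {ε}, {x2} × {δ, ε}, {x1, x2, x3} × {δ}, {x1, x2, x3} × {ε}, {x1, x2} × {δ, ε}, {x1, x2, x3} × {δ, ε}}; |τ_{X×Y}| = 25.

Enumerate products U × V with U ∈ τ_X, V ∈ τ_Y (deduplicated):
  ∅ × ∅ = {} (∅)
  {x1} × {δ} = {(x1,δ)}
  {x1} × {ε} = {(x1,ε)}
  {x2} × {δ} = {(x2,δ)}
  {x2} × {ε} = {(x2,ε)}
  {x1} × {δ, ε} = {(x1,δ), (x1,ε)}
  {x1, x2} × {δ} = {(x1,δ), (x2,δ)}
  {x1, x2} × {ε} = {(x1,ε), (x2,ε)}
  {x2} × {δ, ε} = {(x2,δ), (x2,ε)}
  {x1, x2, x3} × {δ} = {(x1,δ), (x2,δ), (x3,δ)}
  {x1, x2, x3} × {ε} = {(x1,ε), (x2,ε), (x3,ε)}
  {x1, x2} × {δ, ε} = {(x1,δ), (x1,ε), (x2,δ), (x2,ε)}
  {x1, x2, x3} × {δ, ε} = {(x1,δ), (x1,ε), (x2,δ), (x2,ε), (x3,δ), (x3,ε)}
These 13 distinct sets form the basis B.
Close under arbitrary unions to get τ_{X×Y}; counting gives |τ_{X×Y}| = 25.


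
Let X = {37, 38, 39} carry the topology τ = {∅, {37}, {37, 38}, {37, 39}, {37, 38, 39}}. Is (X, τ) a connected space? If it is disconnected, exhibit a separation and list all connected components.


(X, τ) is connected.

Find clopen sets (U ∈ τ with X ∖ U ∈ τ):
  U = ∅, X ∖ U = {37, 38, 39} — both open, so U is clopen.
  U = {37, 38, 39}, X ∖ U = ∅ — both open, so U is clopen.
Only trivial clopens (∅ and X) exist, so (X, τ) is connected.
Compute connected components by grouping points that agree on all clopens:
  component: {37, 38, 39}


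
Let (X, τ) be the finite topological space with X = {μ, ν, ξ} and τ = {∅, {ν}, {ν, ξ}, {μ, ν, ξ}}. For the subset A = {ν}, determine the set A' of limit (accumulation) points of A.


A' = {μ, ξ}

For each x ∈ X, list the open sets U ∈ τ with x ∈ U, then check whether U ∩ (A ∖ {x}) ≠ ∅ for every such U.
  x = μ: opens ∋ x are {μ, ν, ξ}; each meets A ∖ {μ}, so x IS a limit point.
  x = ν: open {ν} ∋ x has {ν} ∩ (A ∖ {ν}) = ∅, so x is NOT a limit point.
  x = ξ: opens ∋ x are {ν, ξ}, {μ, ν, ξ}; each meets A ∖ {ξ}, so x IS a limit point.
Collecting: A' = {μ, ξ}.


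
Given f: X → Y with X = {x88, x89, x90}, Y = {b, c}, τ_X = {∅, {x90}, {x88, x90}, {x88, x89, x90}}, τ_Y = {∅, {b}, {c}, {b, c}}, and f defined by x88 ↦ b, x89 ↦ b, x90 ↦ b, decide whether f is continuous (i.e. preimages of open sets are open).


f IS continuous.

Compute f^{-1}(U) for each U ∈ τ_Y:
  U = ∅: f^{-1}(U) = ∅ ∈ τ_X ✓.
  U = {b}: f^{-1}(U) = {x88, x89, x90} ∈ τ_X ✓.
  U = {c}: f^{-1}(U) = ∅ ∈ τ_X ✓.
  U = {b, c}: f^{-1}(U) = {x88, x89, x90} ∈ τ_X ✓.
Every preimage lies in τ_X, so f IS continuous.


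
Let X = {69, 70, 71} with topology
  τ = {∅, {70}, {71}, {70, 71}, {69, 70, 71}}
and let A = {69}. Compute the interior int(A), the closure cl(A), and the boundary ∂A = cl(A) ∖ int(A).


int(A) = ∅, cl(A) = {69}, ∂A = {69}.

Closed sets in (X, τ) are complements of opens:
  closed(X, τ) = {∅, {69}, {69, 70}, {69, 71}, {69, 70, 71}}.
int(A) = ⋃ {U ∈ τ : U ⊆ A}. Opens contained in A: ∅.
Taking the union of these: int(A) = ∅.
cl(A) = ⋂ {C closed : A ⊆ C}. Closed sets containing A: {69}, {69, 70}, {69, 71}, {69, 70, 71}.
Intersecting these: cl(A) = {69}.
∂A = cl(A) ∖ int(A) = {69} ∖ ∅ = {69}.


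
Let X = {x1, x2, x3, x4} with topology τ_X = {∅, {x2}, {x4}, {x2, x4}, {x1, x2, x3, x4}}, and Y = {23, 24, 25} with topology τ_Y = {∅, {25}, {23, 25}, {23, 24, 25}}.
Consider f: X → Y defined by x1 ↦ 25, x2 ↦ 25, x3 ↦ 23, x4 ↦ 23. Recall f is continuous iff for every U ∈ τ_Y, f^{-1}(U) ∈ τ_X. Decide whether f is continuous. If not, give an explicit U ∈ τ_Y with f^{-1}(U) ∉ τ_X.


f is NOT continuous.

Compute f^{-1}(U) for each U ∈ τ_Y:
  U = ∅: f^{-1}(U) = ∅ ∈ τ_X ✓.
  U = {25}: f^{-1}(U) = {x1, x2} ∉ τ_X ✗.
  U = {23, 25}: f^{-1}(U) = {x1, x2, x3, x4} ∈ τ_X ✓.
  U = {23, 24, 25}: f^{-1}(U) = {x1, x2, x3, x4} ∈ τ_X ✓.
Found U = {25} with f^{-1}(U) = {x1, x2} not in τ_X. Therefore f is NOT continuous.


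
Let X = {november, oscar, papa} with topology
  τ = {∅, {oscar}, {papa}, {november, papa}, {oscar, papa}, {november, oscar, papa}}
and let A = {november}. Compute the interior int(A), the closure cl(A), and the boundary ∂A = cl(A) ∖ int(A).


int(A) = ∅, cl(A) = {november}, ∂A = {november}.

Closed sets in (X, τ) are complements of opens:
  closed(X, τ) = {∅, {november}, {oscar}, {november, oscar}, {november, papa}, {november, oscar, papa}}.
int(A) = ⋃ {U ∈ τ : U ⊆ A}. Opens contained in A: ∅.
Taking the union of these: int(A) = ∅.
cl(A) = ⋂ {C closed : A ⊆ C}. Closed sets containing A: {november}, {november, oscar}, {november, papa}, {november, oscar, papa}.
Intersecting these: cl(A) = {november}.
∂A = cl(A) ∖ int(A) = {november} ∖ ∅ = {november}.


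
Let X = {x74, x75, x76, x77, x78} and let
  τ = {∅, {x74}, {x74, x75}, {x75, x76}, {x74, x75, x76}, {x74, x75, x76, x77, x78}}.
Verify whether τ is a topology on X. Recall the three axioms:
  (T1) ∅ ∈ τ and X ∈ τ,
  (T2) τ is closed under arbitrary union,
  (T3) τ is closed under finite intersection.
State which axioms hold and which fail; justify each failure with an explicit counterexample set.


τ is NOT a topology on X.

Axiom (T1): ∅ ∈ τ? Yes; X ∈ τ? Yes.
Axiom (T2/T3): check pairwise unions and intersections of members of τ.
Counterexample for (T3): {x74, x75} ∩ {x75, x76} = {x75} ∉ τ. Therefore τ is NOT a topology.


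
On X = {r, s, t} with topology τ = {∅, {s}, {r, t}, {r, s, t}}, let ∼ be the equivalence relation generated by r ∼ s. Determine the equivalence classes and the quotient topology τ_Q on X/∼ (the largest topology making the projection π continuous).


X/∼ = {[r=s], [t]}; |τ_Q| = 2.

Equivalence classes: [r=s], [t].
Quotient map π: X → X/∼ sends r ↦ [r=s], s ↦ [r=s], t ↦ [t].
For each subset V ⊆ X/∼, compute π^{-1}(V) ⊆ X and check whether π^{-1}(V) ∈ τ. V is open in τ_Q iff π^{-1}(V) ∈ τ.
  V = {}: π^{-1}(V) = ∅ ∈ τ ✓.
  V = {[r=s]}: π^{-1}(V) = {r, s} ∉ τ ✗.
  V = {[t]}: π^{-1}(V) = {t} ∉ τ ✗.
  V = {[r=s], [t]}: π^{-1}(V) = {r, s, t} ∈ τ ✓.
Open sets in the quotient: τ_Q = {{}, {[r=s], [t]}} (2 elements).


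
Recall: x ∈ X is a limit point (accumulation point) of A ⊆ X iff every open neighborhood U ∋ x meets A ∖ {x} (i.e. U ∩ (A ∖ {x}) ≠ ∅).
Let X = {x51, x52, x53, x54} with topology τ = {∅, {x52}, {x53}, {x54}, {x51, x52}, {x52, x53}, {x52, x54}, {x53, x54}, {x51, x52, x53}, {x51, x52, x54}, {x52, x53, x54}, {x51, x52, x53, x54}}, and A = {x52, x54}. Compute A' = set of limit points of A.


A' = {x51}

For each x ∈ X, list the open sets U ∈ τ with x ∈ U, then check whether U ∩ (A ∖ {x}) ≠ ∅ for every such U.
  x = x51: opens ∋ x are {x51, x52}, {x51, x52, x53}, {x51, x52, x54}, {x51, x52, x53, x54}; each meets A ∖ {x51}, so x IS a limit point.
  x = x52: open {x52} ∋ x has {x52} ∩ (A ∖ {x52}) = ∅, so x is NOT a limit point.
  x = x53: open {x53} ∋ x has {x53} ∩ (A ∖ {x53}) = ∅, so x is NOT a limit point.
  x = x54: open {x54} ∋ x has {x54} ∩ (A ∖ {x54}) = ∅, so x is NOT a limit point.
Collecting: A' = {x51}.


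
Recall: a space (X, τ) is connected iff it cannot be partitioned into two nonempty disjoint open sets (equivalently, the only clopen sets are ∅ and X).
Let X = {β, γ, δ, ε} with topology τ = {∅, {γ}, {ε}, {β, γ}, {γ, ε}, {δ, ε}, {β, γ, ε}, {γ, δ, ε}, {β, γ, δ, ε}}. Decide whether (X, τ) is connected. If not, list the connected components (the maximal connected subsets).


(X, τ) is disconnected; components = [{β, γ}, {δ, ε}].

Find clopen sets (U ∈ τ with X ∖ U ∈ τ):
  U = ∅, X ∖ U = {β, γ, δ, ε} — both open, so U is clopen.
  U = {β, γ}, X ∖ U = {δ, ε} — both open, so U is clopen.
  U = {δ, ε}, X ∖ U = {β, γ} — both open, so U is clopen.
  U = {β, γ, δ, ε}, X ∖ U = ∅ — both open, so U is clopen.
Nontrivial clopen(s) exist: e.g. {δ, ε}. So (X, τ) is disconnected.
Compute connected components by grouping points that agree on all clopens:
  component: {β, γ}
  component: {δ, ε}


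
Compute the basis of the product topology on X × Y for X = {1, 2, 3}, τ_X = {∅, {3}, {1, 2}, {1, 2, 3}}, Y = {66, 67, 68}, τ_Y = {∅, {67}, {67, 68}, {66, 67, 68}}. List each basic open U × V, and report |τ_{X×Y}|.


Basis B = {∅ × ∅, {3} × {67}, {1, 2} × {67}, {3} × {67, 68}, {1, 2, 3} × {67}, {3} × {66, 67, 68}, {1, 2} × {67, 68}, {1, 2} × {66, 67, 68}, {1, 2, 3} × {67, 68}, {1, 2, 3} × {66, 67, 68}}; |τ_{X×Y}| = 16.

Enumerate products U × V with U ∈ τ_X, V ∈ τ_Y (deduplicated):
  ∅ × ∅ = {} (∅)
  {3} × {67} = {(3,67)}
  {1, 2} × {67} = {(1,67), (2,67)}
  {3} × {67, 68} = {(3,67), (3,68)}
  {1, 2, 3} × {67} = {(1,67), (2,67), (3,67)}
  {3} × {66, 67, 68} = {(3,66), (3,67), (3,68)}
  {1, 2} × {67, 68} = {(1,67), (1,68), (2,67), (2,68)}
  {1, 2} × {66, 67, 68} = {(1,66), (1,67), (1,68), (2,66), (2,67), (2,68)}
  {1, 2, 3} × {67, 68} = {(1,67), (1,68), (2,67), (2,68), (3,67), (3,68)}
  {1, 2, 3} × {66, 67, 68} = {(1,66), (1,67), (1,68), (2,66), (2,67), (2,68), (3,66), (3,67), (3,68)}
These 10 distinct sets form the basis B.
Close under arbitrary unions to get τ_{X×Y}; counting gives |τ_{X×Y}| = 16.


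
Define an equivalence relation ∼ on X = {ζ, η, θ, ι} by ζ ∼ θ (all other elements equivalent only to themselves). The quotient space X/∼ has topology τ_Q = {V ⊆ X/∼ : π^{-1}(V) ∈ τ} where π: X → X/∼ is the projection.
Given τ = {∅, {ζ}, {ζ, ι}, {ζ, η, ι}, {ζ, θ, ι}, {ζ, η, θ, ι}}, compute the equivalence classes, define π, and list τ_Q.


X/∼ = {[ζ=θ], [η], [ι]}; |τ_Q| = 3.

Equivalence classes: [ζ=θ], [η], [ι].
Quotient map π: X → X/∼ sends ζ ↦ [ζ=θ], η ↦ [η], θ ↦ [ζ=θ], ι ↦ [ι].
For each subset V ⊆ X/∼, compute π^{-1}(V) ⊆ X and check whether π^{-1}(V) ∈ τ. V is open in τ_Q iff π^{-1}(V) ∈ τ.
  V = {}: π^{-1}(V) = ∅ ∈ τ ✓.
  V = {[ζ=θ]}: π^{-1}(V) = {ζ, θ} ∉ τ ✗.
  V = {[η]}: π^{-1}(V) = {η} ∉ τ ✗.
  V = {[ζ=θ], [η]}: π^{-1}(V) = {ζ, η, θ} ∉ τ ✗.
  V = {[ι]}: π^{-1}(V) = {ι} ∉ τ ✗.
  V = {[ζ=θ], [ι]}: π^{-1}(V) = {ζ, θ, ι} ∈ τ ✓.
  V = {[η], [ι]}: π^{-1}(V) = {η, ι} ∉ τ ✗.
  V = {[ζ=θ], [η], [ι]}: π^{-1}(V) = {ζ, η, θ, ι} ∈ τ ✓.
Open sets in the quotient: τ_Q = {{}, {[ζ=θ], [ι]}, {[ζ=θ], [η], [ι]}} (3 elements).


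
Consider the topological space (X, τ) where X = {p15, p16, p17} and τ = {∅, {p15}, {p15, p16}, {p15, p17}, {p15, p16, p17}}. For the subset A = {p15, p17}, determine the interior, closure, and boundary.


int(A) = {p15, p17}, cl(A) = {p15, p16, p17}, ∂A = {p16}.

Closed sets in (X, τ) are complements of opens:
  closed(X, τ) = {∅, {p16}, {p17}, {p16, p17}, {p15, p16, p17}}.
int(A) = ⋃ {U ∈ τ : U ⊆ A}. Opens contained in A: ∅, {p15}, {p15, p17}.
Taking the union of these: int(A) = {p15, p17}.
cl(A) = ⋂ {C closed : A ⊆ C}. Closed sets containing A: {p15, p16, p17}.
Intersecting these: cl(A) = {p15, p16, p17}.
∂A = cl(A) ∖ int(A) = {p15, p16, p17} ∖ {p15, p17} = {p16}.


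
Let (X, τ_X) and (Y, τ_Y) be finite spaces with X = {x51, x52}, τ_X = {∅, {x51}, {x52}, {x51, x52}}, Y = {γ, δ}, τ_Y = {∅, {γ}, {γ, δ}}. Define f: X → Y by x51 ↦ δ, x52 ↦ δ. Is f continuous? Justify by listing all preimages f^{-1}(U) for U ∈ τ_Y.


f IS continuous.

Compute f^{-1}(U) for each U ∈ τ_Y:
  U = ∅: f^{-1}(U) = ∅ ∈ τ_X ✓.
  U = {γ}: f^{-1}(U) = ∅ ∈ τ_X ✓.
  U = {γ, δ}: f^{-1}(U) = {x51, x52} ∈ τ_X ✓.
Every preimage lies in τ_X, so f IS continuous.


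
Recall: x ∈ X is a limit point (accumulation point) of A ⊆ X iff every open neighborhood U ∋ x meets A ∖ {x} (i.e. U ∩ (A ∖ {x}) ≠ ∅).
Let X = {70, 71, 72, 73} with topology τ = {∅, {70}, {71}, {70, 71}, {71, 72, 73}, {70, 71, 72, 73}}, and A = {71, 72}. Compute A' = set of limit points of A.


A' = {72, 73}

For each x ∈ X, list the open sets U ∈ τ with x ∈ U, then check whether U ∩ (A ∖ {x}) ≠ ∅ for every such U.
  x = 70: open {70} ∋ x has {70} ∩ (A ∖ {70}) = ∅, so x is NOT a limit point.
  x = 71: open {71} ∋ x has {71} ∩ (A ∖ {71}) = ∅, so x is NOT a limit point.
  x = 72: opens ∋ x are {71, 72, 73}, {70, 71, 72, 73}; each meets A ∖ {72}, so x IS a limit point.
  x = 73: opens ∋ x are {71, 72, 73}, {70, 71, 72, 73}; each meets A ∖ {73}, so x IS a limit point.
Collecting: A' = {72, 73}.


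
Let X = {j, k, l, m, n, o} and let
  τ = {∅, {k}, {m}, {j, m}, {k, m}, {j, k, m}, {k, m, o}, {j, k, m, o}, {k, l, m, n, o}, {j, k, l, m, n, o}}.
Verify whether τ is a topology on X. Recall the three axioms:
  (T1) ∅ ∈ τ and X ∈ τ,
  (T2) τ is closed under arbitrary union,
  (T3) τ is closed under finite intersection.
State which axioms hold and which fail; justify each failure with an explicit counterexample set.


τ IS a topology on X.

Axiom (T1): ∅ ∈ τ? Yes; X ∈ τ? Yes.
Axiom (T2/T3): check pairwise unions and intersections of members of τ.
All pairwise intersections and unions checked — each lies in τ. Therefore τ satisfies (T1), (T2), (T3): it IS a topology on X.


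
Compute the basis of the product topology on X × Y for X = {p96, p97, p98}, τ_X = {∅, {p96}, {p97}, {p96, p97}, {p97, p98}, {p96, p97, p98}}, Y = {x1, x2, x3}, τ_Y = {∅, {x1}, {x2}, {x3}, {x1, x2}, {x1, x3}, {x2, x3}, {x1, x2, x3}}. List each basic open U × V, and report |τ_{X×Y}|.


Basis B = {∅ × ∅, {p96} × {x1}, {p96} × {x2}, {p96} × {x3}, {p97} × {x1}, {p97} × {x2}, {p97} × {x3}, {p96} × {x1, x2}, {p96} × {x1, x3}, {p96, p97} × {x1}, {p96} × {x2, x3}, {p96, p97} × {x2}, {p96, p97} × {x3}, {p97} × {x1, x2}, {p97} × {x1, x3}, {p97, p98} × {x1}, {p97} × {x2, x3}, {p97, p98} × {x2}, {p97, p98} × {x3}, {p96} × {x1, x2, x3}, {p96, p97, p98} × {x1}, {p96, p97, p98} × {x2}, {p96, p97, p98} × {x3}, {p97} × {x1, x2, x3}, {p96, p97} × {x1, x2}, {p96, p97} × {x1, x3}, {p96, p97} × {x2, x3}, {p97, p98} × {x1, x2}, {p97, p98} × {x1, x3}, {p97, p98} × {x2, x3}, {p96, p97} × {x1, x2, x3}, {p96, p97, p98} × {x1, x2}, {p96, p97, p98} × {x1, x3}, {p96, p97, p98} × {x2, x3}, {p97, p98} × {x1, x2, x3}, {p96, p97, p98} × {x1, x2, x3}}; |τ_{X×Y}| = 216.

Enumerate products U × V with U ∈ τ_X, V ∈ τ_Y (deduplicated):
  ∅ × ∅ = {} (∅)
  {p96} × {x1} = {(p96,x1)}
  {p96} × {x2} = {(p96,x2)}
  {p96} × {x3} = {(p96,x3)}
  {p97} × {x1} = {(p97,x1)}
  {p97} × {x2} = {(p97,x2)}
  {p97} × {x3} = {(p97,x3)}
  {p96} × {x1, x2} = {(p96,x1), (p96,x2)}
  {p96} × {x1, x3} = {(p96,x1), (p96,x3)}
  {p96, p97} × {x1} = {(p96,x1), (p97,x1)}
  {p96} × {x2, x3} = {(p96,x2), (p96,x3)}
  {p96, p97} × {x2} = {(p96,x2), (p97,x2)}
  {p96, p97} × {x3} = {(p96,x3), (p97,x3)}
  {p97} × {x1, x2} = {(p97,x1), (p97,x2)}
  {p97} × {x1, x3} = {(p97,x1), (p97,x3)}
  {p97, p98} × {x1} = {(p97,x1), (p98,x1)}
  {p97} × {x2, x3} = {(p97,x2), (p97,x3)}
  {p97, p98} × {x2} = {(p97,x2), (p98,x2)}
  {p97, p98} × {x3} = {(p97,x3), (p98,x3)}
  {p96} × {x1, x2, x3} = {(p96,x1), (p96,x2), (p96,x3)}
  {p96, p97, p98} × {x1} = {(p96,x1), (p97,x1), (p98,x1)}
  {p96, p97, p98} × {x2} = {(p96,x2), (p97,x2), (p98,x2)}
  {p96, p97, p98} × {x3} = {(p96,x3), (p97,x3), (p98,x3)}
  {p97} × {x1, x2, x3} = {(p97,x1), (p97,x2), (p97,x3)}
  {p96, p97} × {x1, x2} = {(p96,x1), (p96,x2), (p97,x1), (p97,x2)}
  {p96, p97} × {x1, x3} = {(p96,x1), (p96,x3), (p97,x1), (p97,x3)}
  {p96, p97} × {x2, x3} = {(p96,x2), (p96,x3), (p97,x2), (p97,x3)}
  {p97, p98} × {x1, x2} = {(p97,x1), (p97,x2), (p98,x1), (p98,x2)}
  {p97, p98} × {x1, x3} = {(p97,x1), (p97,x3), (p98,x1), (p98,x3)}
  {p97, p98} × {x2, x3} = {(p97,x2), (p97,x3), (p98,x2), (p98,x3)}
  {p96, p97} × {x1, x2, x3} = {(p96,x1), (p96,x2), (p96,x3), (p97,x1), (p97,x2), (p97,x3)}
  {p96, p97, p98} × {x1, x2} = {(p96,x1), (p96,x2), (p97,x1), (p97,x2), (p98,x1), (p98,x2)}
  {p96, p97, p98} × {x1, x3} = {(p96,x1), (p96,x3), (p97,x1), (p97,x3), (p98,x1), (p98,x3)}
  {p96, p97, p98} × {x2, x3} = {(p96,x2), (p96,x3), (p97,x2), (p97,x3), (p98,x2), (p98,x3)}
  {p97, p98} × {x1, x2, x3} = {(p97,x1), (p97,x2), (p97,x3), (p98,x1), (p98,x2), (p98,x3)}
  {p96, p97, p98} × {x1, x2, x3} = {(p96,x1), (p96,x2), (p96,x3), (p97,x1), (p97,x2), (p97,x3), (p98,x1), (p98,x2), (p98,x3)}
These 36 distinct sets form the basis B.
Close under arbitrary unions to get τ_{X×Y}; counting gives |τ_{X×Y}| = 216.


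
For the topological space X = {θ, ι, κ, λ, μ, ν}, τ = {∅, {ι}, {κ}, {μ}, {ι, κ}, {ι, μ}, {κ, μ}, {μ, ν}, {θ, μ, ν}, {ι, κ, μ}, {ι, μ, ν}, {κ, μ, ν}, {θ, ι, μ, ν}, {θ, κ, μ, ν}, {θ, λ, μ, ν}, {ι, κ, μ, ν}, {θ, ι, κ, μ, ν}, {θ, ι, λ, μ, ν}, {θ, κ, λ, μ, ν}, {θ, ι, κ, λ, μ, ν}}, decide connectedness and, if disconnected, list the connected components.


(X, τ) is disconnected; components = [{ι}, {κ}, {θ, λ, μ, ν}].

Find clopen sets (U ∈ τ with X ∖ U ∈ τ):
  U = ∅, X ∖ U = {θ, ι, κ, λ, μ, ν} — both open, so U is clopen.
  U = {ι}, X ∖ U = {θ, κ, λ, μ, ν} — both open, so U is clopen.
  U = {κ}, X ∖ U = {θ, ι, λ, μ, ν} — both open, so U is clopen.
  U = {ι, κ}, X ∖ U = {θ, λ, μ, ν} — both open, so U is clopen.
  U = {θ, λ, μ, ν}, X ∖ U = {ι, κ} — both open, so U is clopen.
  U = {θ, ι, λ, μ, ν}, X ∖ U = {κ} — both open, so U is clopen.
  U = {θ, κ, λ, μ, ν}, X ∖ U = {ι} — both open, so U is clopen.
  U = {θ, ι, κ, λ, μ, ν}, X ∖ U = ∅ — both open, so U is clopen.
Nontrivial clopen(s) exist: e.g. {θ, ι, λ, μ, ν}. So (X, τ) is disconnected.
Compute connected components by grouping points that agree on all clopens:
  component: {ι}
  component: {κ}
  component: {θ, λ, μ, ν}


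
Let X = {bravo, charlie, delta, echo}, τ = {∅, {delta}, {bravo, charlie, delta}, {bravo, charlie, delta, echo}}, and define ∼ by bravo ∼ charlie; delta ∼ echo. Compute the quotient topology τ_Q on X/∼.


X/∼ = {[bravo=charlie], [delta=echo]}; |τ_Q| = 2.

Equivalence classes: [bravo=charlie], [delta=echo].
Quotient map π: X → X/∼ sends bravo ↦ [bravo=charlie], charlie ↦ [bravo=charlie], delta ↦ [delta=echo], echo ↦ [delta=echo].
For each subset V ⊆ X/∼, compute π^{-1}(V) ⊆ X and check whether π^{-1}(V) ∈ τ. V is open in τ_Q iff π^{-1}(V) ∈ τ.
  V = {}: π^{-1}(V) = ∅ ∈ τ ✓.
  V = {[bravo=charlie]}: π^{-1}(V) = {bravo, charlie} ∉ τ ✗.
  V = {[delta=echo]}: π^{-1}(V) = {delta, echo} ∉ τ ✗.
  V = {[bravo=charlie], [delta=echo]}: π^{-1}(V) = {bravo, charlie, delta, echo} ∈ τ ✓.
Open sets in the quotient: τ_Q = {{}, {[bravo=charlie], [delta=echo]}} (2 elements).


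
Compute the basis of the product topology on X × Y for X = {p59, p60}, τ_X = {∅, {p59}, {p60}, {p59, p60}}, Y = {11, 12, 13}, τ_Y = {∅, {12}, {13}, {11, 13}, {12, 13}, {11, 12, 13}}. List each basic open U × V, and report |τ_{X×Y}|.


Basis B = {∅ × ∅, {p59} × {12}, {p59} × {13}, {p60} × {12}, {p60} × {13}, {p59} × {11, 13}, {p59} × {12, 13}, {p59, p60} × {12}, {p59, p60} × {13}, {p60} × {11, 13}, {p60} × {12, 13}, {p59} × {11, 12, 13}, {p60} × {11, 12, 13}, {p59, p60} × {11, 13}, {p59, p60} × {12, 13}, {p59, p60} × {11, 12, 13}}; |τ_{X×Y}| = 36.

Enumerate products U × V with U ∈ τ_X, V ∈ τ_Y (deduplicated):
  ∅ × ∅ = {} (∅)
  {p59} × {12} = {(p59,12)}
  {p59} × {13} = {(p59,13)}
  {p60} × {12} = {(p60,12)}
  {p60} × {13} = {(p60,13)}
  {p59} × {11, 13} = {(p59,11), (p59,13)}
  {p59} × {12, 13} = {(p59,12), (p59,13)}
  {p59, p60} × {12} = {(p59,12), (p60,12)}
  {p59, p60} × {13} = {(p59,13), (p60,13)}
  {p60} × {11, 13} = {(p60,11), (p60,13)}
  {p60} × {12, 13} = {(p60,12), (p60,13)}
  {p59} × {11, 12, 13} = {(p59,11), (p59,12), (p59,13)}
  {p60} × {11, 12, 13} = {(p60,11), (p60,12), (p60,13)}
  {p59, p60} × {11, 13} = {(p59,11), (p59,13), (p60,11), (p60,13)}
  {p59, p60} × {12, 13} = {(p59,12), (p59,13), (p60,12), (p60,13)}
  {p59, p60} × {11, 12, 13} = {(p59,11), (p59,12), (p59,13), (p60,11), (p60,12), (p60,13)}
These 16 distinct sets form the basis B.
Close under arbitrary unions to get τ_{X×Y}; counting gives |τ_{X×Y}| = 36.


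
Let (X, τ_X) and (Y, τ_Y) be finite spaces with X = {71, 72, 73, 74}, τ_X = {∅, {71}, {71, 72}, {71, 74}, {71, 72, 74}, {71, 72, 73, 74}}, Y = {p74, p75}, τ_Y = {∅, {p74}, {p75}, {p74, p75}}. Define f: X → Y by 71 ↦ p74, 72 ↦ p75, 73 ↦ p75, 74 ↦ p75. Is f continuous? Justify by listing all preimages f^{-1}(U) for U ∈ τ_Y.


f is NOT continuous.

Compute f^{-1}(U) for each U ∈ τ_Y:
  U = ∅: f^{-1}(U) = ∅ ∈ τ_X ✓.
  U = {p74}: f^{-1}(U) = {71} ∈ τ_X ✓.
  U = {p75}: f^{-1}(U) = {72, 73, 74} ∉ τ_X ✗.
  U = {p74, p75}: f^{-1}(U) = {71, 72, 73, 74} ∈ τ_X ✓.
Found U = {p75} with f^{-1}(U) = {72, 73, 74} not in τ_X. Therefore f is NOT continuous.


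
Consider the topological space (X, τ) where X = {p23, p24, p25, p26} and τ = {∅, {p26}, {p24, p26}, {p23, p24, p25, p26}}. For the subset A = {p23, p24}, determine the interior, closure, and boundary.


int(A) = ∅, cl(A) = {p23, p24, p25}, ∂A = {p23, p24, p25}.

Closed sets in (X, τ) are complements of opens:
  closed(X, τ) = {∅, {p23, p25}, {p23, p24, p25}, {p23, p24, p25, p26}}.
int(A) = ⋃ {U ∈ τ : U ⊆ A}. Opens contained in A: ∅.
Taking the union of these: int(A) = ∅.
cl(A) = ⋂ {C closed : A ⊆ C}. Closed sets containing A: {p23, p24, p25}, {p23, p24, p25, p26}.
Intersecting these: cl(A) = {p23, p24, p25}.
∂A = cl(A) ∖ int(A) = {p23, p24, p25} ∖ ∅ = {p23, p24, p25}.


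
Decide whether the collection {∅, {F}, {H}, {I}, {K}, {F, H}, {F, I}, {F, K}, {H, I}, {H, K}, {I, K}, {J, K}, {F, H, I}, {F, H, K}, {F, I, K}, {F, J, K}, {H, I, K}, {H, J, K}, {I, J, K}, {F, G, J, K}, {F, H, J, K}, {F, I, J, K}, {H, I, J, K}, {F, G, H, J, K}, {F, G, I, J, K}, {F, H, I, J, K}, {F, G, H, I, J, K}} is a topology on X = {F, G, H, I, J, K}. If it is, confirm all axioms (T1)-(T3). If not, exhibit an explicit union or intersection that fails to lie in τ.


τ is NOT a topology on X.

Axiom (T1): ∅ ∈ τ? Yes; X ∈ τ? Yes.
Axiom (T2/T3): check pairwise unions and intersections of members of τ.
Counterexample for (T2): {F} ∪ {H, I, K} = {F, H, I, K} ∉ τ. Therefore τ is NOT a topology.


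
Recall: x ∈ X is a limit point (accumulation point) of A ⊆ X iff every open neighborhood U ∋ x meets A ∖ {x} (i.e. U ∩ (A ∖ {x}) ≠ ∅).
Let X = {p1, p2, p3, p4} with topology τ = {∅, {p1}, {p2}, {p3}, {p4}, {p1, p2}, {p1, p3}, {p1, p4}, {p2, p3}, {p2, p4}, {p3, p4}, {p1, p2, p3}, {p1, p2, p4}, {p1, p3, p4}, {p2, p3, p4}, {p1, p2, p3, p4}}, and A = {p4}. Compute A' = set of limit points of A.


A' = ∅

For each x ∈ X, list the open sets U ∈ τ with x ∈ U, then check whether U ∩ (A ∖ {x}) ≠ ∅ for every such U.
  x = p1: open {p1} ∋ x has {p1} ∩ (A ∖ {p1}) = ∅, so x is NOT a limit point.
  x = p2: open {p2} ∋ x has {p2} ∩ (A ∖ {p2}) = ∅, so x is NOT a limit point.
  x = p3: open {p3} ∋ x has {p3} ∩ (A ∖ {p3}) = ∅, so x is NOT a limit point.
  x = p4: open {p4} ∋ x has {p4} ∩ (A ∖ {p4}) = ∅, so x is NOT a limit point.
Collecting: A' = ∅.


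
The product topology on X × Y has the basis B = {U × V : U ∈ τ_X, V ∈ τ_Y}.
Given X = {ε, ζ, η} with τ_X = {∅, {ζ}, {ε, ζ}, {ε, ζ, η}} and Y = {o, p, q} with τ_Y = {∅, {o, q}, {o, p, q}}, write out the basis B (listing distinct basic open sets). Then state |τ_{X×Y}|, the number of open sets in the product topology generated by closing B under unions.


Basis B = {∅ × ∅, {ζ} × {o, q}, {ζ} × {o, p, q}, {ε, ζ} × {o, q}, {ε, ζ} × {o, p, q}, {ε, ζ, η} × {o, q}, {ε, ζ, η} × {o, p, q}}; |τ_{X×Y}| = 10.

Enumerate products U × V with U ∈ τ_X, V ∈ τ_Y (deduplicated):
  ∅ × ∅ = {} (∅)
  {ζ} × {o, q} = {(ζ,o), (ζ,q)}
  {ζ} × {o, p, q} = {(ζ,o), (ζ,p), (ζ,q)}
  {ε, ζ} × {o, q} = {(ε,o), (ε,q), (ζ,o), (ζ,q)}
  {ε, ζ} × {o, p, q} = {(ε,o), (ε,p), (ε,q), (ζ,o), (ζ,p), (ζ,q)}
  {ε, ζ, η} × {o, q} = {(ε,o), (ε,q), (ζ,o), (ζ,q), (η,o), (η,q)}
  {ε, ζ, η} × {o, p, q} = {(ε,o), (ε,p), (ε,q), (ζ,o), (ζ,p), (ζ,q), (η,o), (η,p), (η,q)}
These 7 distinct sets form the basis B.
Close under arbitrary unions to get τ_{X×Y}; counting gives |τ_{X×Y}| = 10.


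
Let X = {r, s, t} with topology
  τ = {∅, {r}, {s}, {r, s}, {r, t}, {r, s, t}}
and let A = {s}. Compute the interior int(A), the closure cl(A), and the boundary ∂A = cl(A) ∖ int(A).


int(A) = {s}, cl(A) = {s}, ∂A = ∅.

Closed sets in (X, τ) are complements of opens:
  closed(X, τ) = {∅, {s}, {t}, {r, t}, {s, t}, {r, s, t}}.
int(A) = ⋃ {U ∈ τ : U ⊆ A}. Opens contained in A: ∅, {s}.
Taking the union of these: int(A) = {s}.
cl(A) = ⋂ {C closed : A ⊆ C}. Closed sets containing A: {s}, {s, t}, {r, s, t}.
Intersecting these: cl(A) = {s}.
∂A = cl(A) ∖ int(A) = {s} ∖ {s} = ∅.


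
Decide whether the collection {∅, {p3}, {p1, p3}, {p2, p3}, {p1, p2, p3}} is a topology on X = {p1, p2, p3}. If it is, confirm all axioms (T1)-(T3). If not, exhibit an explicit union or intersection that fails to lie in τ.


τ IS a topology on X.

Axiom (T1): ∅ ∈ τ? Yes; X ∈ τ? Yes.
Axiom (T2/T3): check pairwise unions and intersections of members of τ.
All pairwise intersections and unions checked — each lies in τ. Therefore τ satisfies (T1), (T2), (T3): it IS a topology on X.


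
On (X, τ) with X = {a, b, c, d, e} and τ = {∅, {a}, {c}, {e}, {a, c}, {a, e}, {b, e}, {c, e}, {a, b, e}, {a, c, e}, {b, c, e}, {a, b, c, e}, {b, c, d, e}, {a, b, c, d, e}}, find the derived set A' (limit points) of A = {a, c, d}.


A' = {d}

For each x ∈ X, list the open sets U ∈ τ with x ∈ U, then check whether U ∩ (A ∖ {x}) ≠ ∅ for every such U.
  x = a: open {a} ∋ x has {a} ∩ (A ∖ {a}) = ∅, so x is NOT a limit point.
  x = b: open {b, e} ∋ x has {b, e} ∩ (A ∖ {b}) = ∅, so x is NOT a limit point.
  x = c: open {c} ∋ x has {c} ∩ (A ∖ {c}) = ∅, so x is NOT a limit point.
  x = d: opens ∋ x are {b, c, d, e}, {a, b, c, d, e}; each meets A ∖ {d}, so x IS a limit point.
  x = e: open {e} ∋ x has {e} ∩ (A ∖ {e}) = ∅, so x is NOT a limit point.
Collecting: A' = {d}.


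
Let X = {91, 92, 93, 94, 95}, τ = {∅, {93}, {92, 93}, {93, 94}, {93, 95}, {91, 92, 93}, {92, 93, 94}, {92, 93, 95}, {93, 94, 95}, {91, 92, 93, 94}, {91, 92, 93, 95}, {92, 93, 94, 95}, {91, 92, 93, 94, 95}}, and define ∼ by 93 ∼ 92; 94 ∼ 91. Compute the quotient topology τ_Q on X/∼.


X/∼ = {[91=94], [92=93], [95]}; |τ_Q| = 5.

Equivalence classes: [91=94], [92=93], [95].
Quotient map π: X → X/∼ sends 91 ↦ [91=94], 92 ↦ [92=93], 93 ↦ [92=93], 94 ↦ [91=94], 95 ↦ [95].
For each subset V ⊆ X/∼, compute π^{-1}(V) ⊆ X and check whether π^{-1}(V) ∈ τ. V is open in τ_Q iff π^{-1}(V) ∈ τ.
  V = {}: π^{-1}(V) = ∅ ∈ τ ✓.
  V = {[91=94]}: π^{-1}(V) = {91, 94} ∉ τ ✗.
  V = {[92=93]}: π^{-1}(V) = {92, 93} ∈ τ ✓.
  V = {[91=94], [92=93]}: π^{-1}(V) = {91, 92, 93, 94} ∈ τ ✓.
  V = {[95]}: π^{-1}(V) = {95} ∉ τ ✗.
  V = {[91=94], [95]}: π^{-1}(V) = {91, 94, 95} ∉ τ ✗.
  V = {[92=93], [95]}: π^{-1}(V) = {92, 93, 95} ∈ τ ✓.
  V = {[91=94], [92=93], [95]}: π^{-1}(V) = {91, 92, 93, 94, 95} ∈ τ ✓.
Open sets in the quotient: τ_Q = {{}, {[92=93]}, {[91=94], [92=93]}, {[92=93], [95]}, {[91=94], [92=93], [95]}} (5 elements).


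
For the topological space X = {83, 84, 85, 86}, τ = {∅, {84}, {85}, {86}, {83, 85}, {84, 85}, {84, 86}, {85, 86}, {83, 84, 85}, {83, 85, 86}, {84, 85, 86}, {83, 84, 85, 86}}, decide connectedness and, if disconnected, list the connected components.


(X, τ) is disconnected; components = [{84}, {86}, {83, 85}].

Find clopen sets (U ∈ τ with X ∖ U ∈ τ):
  U = ∅, X ∖ U = {83, 84, 85, 86} — both open, so U is clopen.
  U = {84}, X ∖ U = {83, 85, 86} — both open, so U is clopen.
  U = {86}, X ∖ U = {83, 84, 85} — both open, so U is clopen.
  U = {83, 85}, X ∖ U = {84, 86} — both open, so U is clopen.
  U = {84, 86}, X ∖ U = {83, 85} — both open, so U is clopen.
  U = {83, 84, 85}, X ∖ U = {86} — both open, so U is clopen.
  U = {83, 85, 86}, X ∖ U = {84} — both open, so U is clopen.
  U = {83, 84, 85, 86}, X ∖ U = ∅ — both open, so U is clopen.
Nontrivial clopen(s) exist: e.g. {84, 86}. So (X, τ) is disconnected.
Compute connected components by grouping points that agree on all clopens:
  component: {84}
  component: {86}
  component: {83, 85}


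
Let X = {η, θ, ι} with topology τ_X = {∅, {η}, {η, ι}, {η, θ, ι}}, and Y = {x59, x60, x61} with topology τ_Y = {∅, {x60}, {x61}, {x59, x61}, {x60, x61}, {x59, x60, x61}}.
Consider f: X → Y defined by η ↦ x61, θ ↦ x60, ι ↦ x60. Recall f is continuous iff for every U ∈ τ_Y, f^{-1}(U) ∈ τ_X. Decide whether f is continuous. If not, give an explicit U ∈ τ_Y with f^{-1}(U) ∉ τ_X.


f is NOT continuous.

Compute f^{-1}(U) for each U ∈ τ_Y:
  U = ∅: f^{-1}(U) = ∅ ∈ τ_X ✓.
  U = {x60}: f^{-1}(U) = {θ, ι} ∉ τ_X ✗.
  U = {x61}: f^{-1}(U) = {η} ∈ τ_X ✓.
  U = {x59, x61}: f^{-1}(U) = {η} ∈ τ_X ✓.
  U = {x60, x61}: f^{-1}(U) = {η, θ, ι} ∈ τ_X ✓.
  U = {x59, x60, x61}: f^{-1}(U) = {η, θ, ι} ∈ τ_X ✓.
Found U = {x60} with f^{-1}(U) = {θ, ι} not in τ_X. Therefore f is NOT continuous.


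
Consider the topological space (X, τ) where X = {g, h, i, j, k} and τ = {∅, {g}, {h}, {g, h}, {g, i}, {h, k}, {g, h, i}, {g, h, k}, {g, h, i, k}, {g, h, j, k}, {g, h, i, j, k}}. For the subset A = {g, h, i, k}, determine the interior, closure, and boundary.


int(A) = {g, h, i, k}, cl(A) = {g, h, i, j, k}, ∂A = {j}.

Closed sets in (X, τ) are complements of opens:
  closed(X, τ) = {∅, {i}, {j}, {i, j}, {j, k}, {g, i, j}, {h, j, k}, {i, j, k}, {g, i, j, k}, {h, i, j, k}, {g, h, i, j, k}}.
int(A) = ⋃ {U ∈ τ : U ⊆ A}. Opens contained in A: ∅, {g}, {h}, {g, h}, {g, i}, {h, k}, {g, h, i}, {g, h, k}, {g, h, i, k}.
Taking the union of these: int(A) = {g, h, i, k}.
cl(A) = ⋂ {C closed : A ⊆ C}. Closed sets containing A: {g, h, i, j, k}.
Intersecting these: cl(A) = {g, h, i, j, k}.
∂A = cl(A) ∖ int(A) = {g, h, i, j, k} ∖ {g, h, i, k} = {j}.


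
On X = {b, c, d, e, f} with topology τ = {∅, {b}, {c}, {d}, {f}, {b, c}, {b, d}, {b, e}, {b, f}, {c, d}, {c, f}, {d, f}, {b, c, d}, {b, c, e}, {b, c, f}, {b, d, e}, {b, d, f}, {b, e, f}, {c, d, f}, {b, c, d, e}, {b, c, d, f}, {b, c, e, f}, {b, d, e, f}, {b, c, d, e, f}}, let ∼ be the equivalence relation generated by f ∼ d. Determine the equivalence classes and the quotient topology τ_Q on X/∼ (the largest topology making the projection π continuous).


X/∼ = {[b], [c], [d=f], [e]}; |τ_Q| = 12.

Equivalence classes: [b], [c], [d=f], [e].
Quotient map π: X → X/∼ sends b ↦ [b], c ↦ [c], d ↦ [d=f], e ↦ [e], f ↦ [d=f].
For each subset V ⊆ X/∼, compute π^{-1}(V) ⊆ X and check whether π^{-1}(V) ∈ τ. V is open in τ_Q iff π^{-1}(V) ∈ τ.
  V = {}: π^{-1}(V) = ∅ ∈ τ ✓.
  V = {[b]}: π^{-1}(V) = {b} ∈ τ ✓.
  V = {[c]}: π^{-1}(V) = {c} ∈ τ ✓.
  V = {[b], [c]}: π^{-1}(V) = {b, c} ∈ τ ✓.
  V = {[d=f]}: π^{-1}(V) = {d, f} ∈ τ ✓.
  V = {[b], [d=f]}: π^{-1}(V) = {b, d, f} ∈ τ ✓.
  V = {[c], [d=f]}: π^{-1}(V) = {c, d, f} ∈ τ ✓.
  V = {[b], [c], [d=f]}: π^{-1}(V) = {b, c, d, f} ∈ τ ✓.
  V = {[e]}: π^{-1}(V) = {e} ∉ τ ✗.
  V = {[b], [e]}: π^{-1}(V) = {b, e} ∈ τ ✓.
  V = {[c], [e]}: π^{-1}(V) = {c, e} ∉ τ ✗.
  V = {[b], [c], [e]}: π^{-1}(V) = {b, c, e} ∈ τ ✓.
  V = {[d=f], [e]}: π^{-1}(V) = {d, e, f} ∉ τ ✗.
  V = {[b], [d=f], [e]}: π^{-1}(V) = {b, d, e, f} ∈ τ ✓.
  V = {[c], [d=f], [e]}: π^{-1}(V) = {c, d, e, f} ∉ τ ✗.
  V = {[b], [c], [d=f], [e]}: π^{-1}(V) = {b, c, d, e, f} ∈ τ ✓.
Open sets in the quotient: τ_Q = {{}, {[b]}, {[c]}, {[b], [c]}, {[d=f]}, {[b], [d=f]}, {[c], [d=f]}, {[b], [c], [d=f]}, {[b], [e]}, {[b], [c], [e]}, {[b], [d=f], [e]}, {[b], [c], [d=f], [e]}} (12 elements).


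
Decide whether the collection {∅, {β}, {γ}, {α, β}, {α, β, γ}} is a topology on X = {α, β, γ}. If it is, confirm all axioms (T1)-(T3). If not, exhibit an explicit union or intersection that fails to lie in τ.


τ is NOT a topology on X.

Axiom (T1): ∅ ∈ τ? Yes; X ∈ τ? Yes.
Axiom (T2/T3): check pairwise unions and intersections of members of τ.
Counterexample for (T2): {β} ∪ {γ} = {β, γ} ∉ τ. Therefore τ is NOT a topology.


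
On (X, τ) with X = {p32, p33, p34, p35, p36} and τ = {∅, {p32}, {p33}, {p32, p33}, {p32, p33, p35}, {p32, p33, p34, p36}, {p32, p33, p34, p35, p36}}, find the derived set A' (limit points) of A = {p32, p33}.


A' = {p34, p35, p36}

For each x ∈ X, list the open sets U ∈ τ with x ∈ U, then check whether U ∩ (A ∖ {x}) ≠ ∅ for every such U.
  x = p32: open {p32} ∋ x has {p32} ∩ (A ∖ {p32}) = ∅, so x is NOT a limit point.
  x = p33: open {p33} ∋ x has {p33} ∩ (A ∖ {p33}) = ∅, so x is NOT a limit point.
  x = p34: opens ∋ x are {p32, p33, p34, p36}, {p32, p33, p34, p35, p36}; each meets A ∖ {p34}, so x IS a limit point.
  x = p35: opens ∋ x are {p32, p33, p35}, {p32, p33, p34, p35, p36}; each meets A ∖ {p35}, so x IS a limit point.
  x = p36: opens ∋ x are {p32, p33, p34, p36}, {p32, p33, p34, p35, p36}; each meets A ∖ {p36}, so x IS a limit point.
Collecting: A' = {p34, p35, p36}.
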